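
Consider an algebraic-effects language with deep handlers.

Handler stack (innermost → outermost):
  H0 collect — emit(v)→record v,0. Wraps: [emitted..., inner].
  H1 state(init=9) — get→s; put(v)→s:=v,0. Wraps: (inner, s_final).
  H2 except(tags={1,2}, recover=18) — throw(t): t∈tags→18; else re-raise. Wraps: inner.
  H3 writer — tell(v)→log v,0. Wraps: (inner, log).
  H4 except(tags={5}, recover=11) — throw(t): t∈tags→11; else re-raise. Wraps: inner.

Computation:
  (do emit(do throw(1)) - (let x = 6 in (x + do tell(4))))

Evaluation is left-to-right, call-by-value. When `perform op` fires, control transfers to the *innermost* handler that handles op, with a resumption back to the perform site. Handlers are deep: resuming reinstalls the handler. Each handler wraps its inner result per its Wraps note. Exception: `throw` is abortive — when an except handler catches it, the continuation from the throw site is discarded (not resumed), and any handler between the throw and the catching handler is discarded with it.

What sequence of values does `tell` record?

Working:
throw(1) @ H2 caught ⇒ 18
H3 returns (18, ())
H4 returns (18, ())
= (18, ())

Answer: ()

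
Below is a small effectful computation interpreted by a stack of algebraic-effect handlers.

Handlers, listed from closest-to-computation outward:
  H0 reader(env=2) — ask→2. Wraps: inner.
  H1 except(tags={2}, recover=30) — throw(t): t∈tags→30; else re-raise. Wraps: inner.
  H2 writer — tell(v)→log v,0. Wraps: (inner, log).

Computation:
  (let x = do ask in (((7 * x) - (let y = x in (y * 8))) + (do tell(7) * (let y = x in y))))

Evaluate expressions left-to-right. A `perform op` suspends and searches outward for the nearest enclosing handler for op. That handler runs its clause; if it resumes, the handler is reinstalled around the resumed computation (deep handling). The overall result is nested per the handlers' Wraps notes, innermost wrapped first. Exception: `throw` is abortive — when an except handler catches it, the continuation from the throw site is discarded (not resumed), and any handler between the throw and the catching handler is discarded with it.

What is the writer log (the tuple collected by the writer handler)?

Working:
ask @ H0 ⇒ 2
tell(7) @ H2 ⇒ log+=7
H0 returns -2
H1 returns -2
H2 returns (-2, (7))
= (-2, (7))

Answer: (7)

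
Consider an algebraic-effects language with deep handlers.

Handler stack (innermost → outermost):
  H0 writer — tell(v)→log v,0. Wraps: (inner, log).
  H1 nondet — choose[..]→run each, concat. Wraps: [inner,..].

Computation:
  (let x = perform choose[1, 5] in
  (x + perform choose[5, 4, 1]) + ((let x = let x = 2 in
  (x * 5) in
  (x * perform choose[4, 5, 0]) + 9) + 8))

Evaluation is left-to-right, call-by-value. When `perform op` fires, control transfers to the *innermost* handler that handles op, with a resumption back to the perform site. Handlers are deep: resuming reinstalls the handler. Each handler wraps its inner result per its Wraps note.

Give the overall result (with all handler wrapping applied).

Answer: [(63, ()), (73, ()), (23, ()), (62, ()), (72, ()), (22, ()), (59, ()), (69, ()), (19, ()), (67, ()), (77, ()), (27, ()), (66, ()), (76, ()), (26, ()), (63, ()), (73, ()), (23, ())]

Step-by-step:
choose[1, 5] @ H1
  branch[0] choose=1:
    choose[5, 4, 1] @ H1
      branch[0] choose=5:
        choose[4, 5, 0] @ H1
          branch[0] choose=4:
            H0 returns (63, ())
            H1 returns [(63, ())]
          branch[1] choose=5:
            H0 returns (73, ())
            H1 returns [(73, ())]
          branch[2] choose=0:
            H0 returns (23, ())
            H1 returns [(23, ())]
      branch[1] choose=4:
        choose[4, 5, 0] @ H1
          branch[0] choose=4:
            H0 returns (62, ())
            H1 returns [(62, ())]
          branch[1] choose=5:
            H0 returns (72, ())
            H1 returns [(72, ())]
          branch[2] choose=0:
            H0 returns (22, ())
            H1 returns [(22, ())]
      branch[2] choose=1:
        choose[4, 5, 0] @ H1
          branch[0] choose=4:
            H0 returns (59, ())
            H1 returns [(59, ())]
          branch[1] choose=5:
            H0 returns (69, ())
            H1 returns [(69, ())]
          branch[2] choose=0:
            H0 returns (19, ())
            H1 returns [(19, ())]
  branch[1] choose=5:
    choose[5, 4, 1] @ H1
      branch[0] choose=5:
        choose[4, 5, 0] @ H1
          branch[0] choose=4:
            H0 returns (67, ())
            H1 returns [(67, ())]
          branch[1] choose=5:
            H0 returns (77, ())
            H1 returns [(77, ())]
          branch[2] choose=0:
            H0 returns (27, ())
            H1 returns [(27, ())]
      branch[1] choose=4:
        choose[4, 5, 0] @ H1
          branch[0] choose=4:
            H0 returns (66, ())
            H1 returns [(66, ())]
          branch[1] choose=5:
            H0 returns (76, ())
            H1 returns [(76, ())]
          branch[2] choose=0:
            H0 returns (26, ())
            H1 returns [(26, ())]
      branch[2] choose=1:
        choose[4, 5, 0] @ H1
          branch[0] choose=4:
            H0 returns (63, ())
            H1 returns [(63, ())]
          branch[1] choose=5:
            H0 returns (73, ())
            H1 returns [(73, ())]
          branch[2] choose=0:
            H0 returns (23, ())
            H1 returns [(23, ())]
= [(63, ()), (73, ()), (23, ()), (62, ()), (72, ()), (22, ()), (59, ()), (69, ()), (19, ()), (67, ()), (77, ()), (27, ()), (66, ()), (76, ()), (26, ()), (63, ()), (73, ()), (23, ())]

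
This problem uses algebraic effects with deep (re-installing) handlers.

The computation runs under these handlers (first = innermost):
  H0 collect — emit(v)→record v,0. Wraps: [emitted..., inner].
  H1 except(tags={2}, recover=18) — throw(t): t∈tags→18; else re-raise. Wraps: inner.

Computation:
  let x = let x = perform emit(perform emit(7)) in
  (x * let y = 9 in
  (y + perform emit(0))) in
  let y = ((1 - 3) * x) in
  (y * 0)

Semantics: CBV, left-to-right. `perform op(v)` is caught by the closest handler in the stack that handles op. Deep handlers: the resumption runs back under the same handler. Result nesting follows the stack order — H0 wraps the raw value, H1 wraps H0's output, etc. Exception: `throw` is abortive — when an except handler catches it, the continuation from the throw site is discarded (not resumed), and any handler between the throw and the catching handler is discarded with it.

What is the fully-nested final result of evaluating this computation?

Answer: [7, 0, 0, 0]

Working:
emit(7) @ H0 ⇒ out+=7
emit(0) @ H0 ⇒ out+=0
emit(0) @ H0 ⇒ out+=0
H0 returns [7, 0, 0, 0]
H1 returns [7, 0, 0, 0]
= [7, 0, 0, 0]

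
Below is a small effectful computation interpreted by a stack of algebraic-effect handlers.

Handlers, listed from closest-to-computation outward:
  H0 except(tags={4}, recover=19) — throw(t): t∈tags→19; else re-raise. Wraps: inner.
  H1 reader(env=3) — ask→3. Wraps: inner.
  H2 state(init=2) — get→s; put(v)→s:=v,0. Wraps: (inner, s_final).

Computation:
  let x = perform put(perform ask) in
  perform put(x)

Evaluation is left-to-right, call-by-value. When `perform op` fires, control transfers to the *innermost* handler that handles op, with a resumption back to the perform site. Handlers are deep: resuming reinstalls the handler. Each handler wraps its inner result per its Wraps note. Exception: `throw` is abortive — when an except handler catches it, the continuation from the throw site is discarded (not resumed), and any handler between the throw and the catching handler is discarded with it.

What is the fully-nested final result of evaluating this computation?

Evaluation trace:
ask @ H1 ⇒ 3
put(3) @ H2 ⇒ s:=3
put(0) @ H2 ⇒ s:=0
H0 returns 0
H1 returns 0
H2 returns (0, 0)
= (0, 0)

Answer: (0, 0)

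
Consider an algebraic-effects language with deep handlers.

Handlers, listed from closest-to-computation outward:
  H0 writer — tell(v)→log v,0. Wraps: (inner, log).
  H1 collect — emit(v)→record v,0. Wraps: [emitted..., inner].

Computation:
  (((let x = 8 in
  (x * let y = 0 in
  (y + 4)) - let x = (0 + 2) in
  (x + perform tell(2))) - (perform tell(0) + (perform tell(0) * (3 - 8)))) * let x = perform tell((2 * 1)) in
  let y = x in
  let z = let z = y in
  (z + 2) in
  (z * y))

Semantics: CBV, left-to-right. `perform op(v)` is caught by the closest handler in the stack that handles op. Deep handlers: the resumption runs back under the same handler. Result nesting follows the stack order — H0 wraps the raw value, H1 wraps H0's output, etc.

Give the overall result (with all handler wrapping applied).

Answer: [(0, (2, 0, 0, 2))]

Evaluation trace:
tell(2) @ H0 ⇒ log+=2
tell(0) @ H0 ⇒ log+=0
tell(0) @ H0 ⇒ log+=0
tell(2) @ H0 ⇒ log+=2
H0 returns (0, (2, 0, 0, 2))
H1 returns [(0, (2, 0, 0, 2))]
= [(0, (2, 0, 0, 2))]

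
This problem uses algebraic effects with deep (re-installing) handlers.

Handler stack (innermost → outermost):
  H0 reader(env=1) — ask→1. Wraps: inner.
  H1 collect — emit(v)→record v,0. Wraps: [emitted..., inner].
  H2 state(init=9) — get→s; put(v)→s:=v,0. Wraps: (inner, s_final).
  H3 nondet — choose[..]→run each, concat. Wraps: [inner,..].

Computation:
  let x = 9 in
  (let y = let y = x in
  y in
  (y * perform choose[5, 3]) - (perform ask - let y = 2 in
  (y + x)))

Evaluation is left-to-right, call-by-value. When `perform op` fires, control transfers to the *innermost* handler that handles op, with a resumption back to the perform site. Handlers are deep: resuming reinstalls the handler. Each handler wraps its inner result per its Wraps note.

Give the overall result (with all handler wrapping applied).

Evaluation trace:
choose[5, 3] @ H3
  branch[0] choose=5:
    ask @ H0 ⇒ 1
    H0 returns 55
    H1 returns [55]
    H2 returns ([55], 9)
    H3 returns [([55], 9)]
  branch[1] choose=3:
    ask @ H0 ⇒ 1
    H0 returns 37
    H1 returns [37]
    H2 returns ([37], 9)
    H3 returns [([37], 9)]
= [([55], 9), ([37], 9)]

Answer: [([55], 9), ([37], 9)]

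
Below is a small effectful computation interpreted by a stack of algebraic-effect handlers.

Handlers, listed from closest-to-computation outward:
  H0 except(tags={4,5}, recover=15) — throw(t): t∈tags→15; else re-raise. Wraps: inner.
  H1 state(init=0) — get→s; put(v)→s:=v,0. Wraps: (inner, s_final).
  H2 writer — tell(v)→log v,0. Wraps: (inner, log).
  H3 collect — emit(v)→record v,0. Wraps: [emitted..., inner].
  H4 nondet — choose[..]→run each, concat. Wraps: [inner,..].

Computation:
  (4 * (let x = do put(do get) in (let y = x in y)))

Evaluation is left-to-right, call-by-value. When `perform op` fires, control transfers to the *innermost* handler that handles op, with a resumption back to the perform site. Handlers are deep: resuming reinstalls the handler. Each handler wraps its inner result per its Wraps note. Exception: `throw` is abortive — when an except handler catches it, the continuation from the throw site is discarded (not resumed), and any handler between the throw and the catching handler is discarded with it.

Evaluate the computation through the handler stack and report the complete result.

Answer: [[((0, 0), ())]]

Working:
get @ H1 ⇒ 0
put(0) @ H1 ⇒ s:=0
H0 returns 0
H1 returns (0, 0)
H2 returns ((0, 0), ())
H3 returns [((0, 0), ())]
H4 returns [[((0, 0), ())]]
= [[((0, 0), ())]]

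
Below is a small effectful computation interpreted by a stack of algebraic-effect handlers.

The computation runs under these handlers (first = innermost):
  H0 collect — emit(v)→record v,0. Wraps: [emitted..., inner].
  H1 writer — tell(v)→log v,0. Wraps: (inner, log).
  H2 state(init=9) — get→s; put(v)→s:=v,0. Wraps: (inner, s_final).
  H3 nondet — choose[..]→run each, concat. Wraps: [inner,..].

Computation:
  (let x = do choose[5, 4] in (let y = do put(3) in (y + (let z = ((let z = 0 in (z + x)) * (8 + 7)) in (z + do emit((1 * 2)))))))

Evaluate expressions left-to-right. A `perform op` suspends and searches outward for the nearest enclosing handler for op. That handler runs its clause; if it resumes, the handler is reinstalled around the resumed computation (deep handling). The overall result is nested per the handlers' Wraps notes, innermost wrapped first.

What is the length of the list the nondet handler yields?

Answer: 2

Working:
choose[5, 4] @ H3
  branch[0] choose=5:
    put(3) @ H2 ⇒ s:=3
    emit(2) @ H0 ⇒ out+=2
    H0 returns [2, 75]
    H1 returns ([2, 75], ())
    H2 returns (([2, 75], ()), 3)
    H3 returns [(([2, 75], ()), 3)]
  branch[1] choose=4:
    put(3) @ H2 ⇒ s:=3
    emit(2) @ H0 ⇒ out+=2
    H0 returns [2, 60]
    H1 returns ([2, 60], ())
    H2 returns (([2, 60], ()), 3)
    H3 returns [(([2, 60], ()), 3)]
= [(([2, 75], ()), 3), (([2, 60], ()), 3)]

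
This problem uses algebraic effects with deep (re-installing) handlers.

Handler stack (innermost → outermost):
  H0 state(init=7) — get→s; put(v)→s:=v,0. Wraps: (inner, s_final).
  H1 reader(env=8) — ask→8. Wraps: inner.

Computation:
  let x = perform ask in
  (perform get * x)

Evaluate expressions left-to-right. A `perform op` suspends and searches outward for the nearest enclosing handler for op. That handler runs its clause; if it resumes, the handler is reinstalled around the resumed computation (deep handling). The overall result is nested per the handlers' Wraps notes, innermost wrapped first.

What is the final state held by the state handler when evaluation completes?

Answer: 7

Evaluation trace:
ask @ H1 ⇒ 8
get @ H0 ⇒ 7
H0 returns (56, 7)
H1 returns (56, 7)
= (56, 7)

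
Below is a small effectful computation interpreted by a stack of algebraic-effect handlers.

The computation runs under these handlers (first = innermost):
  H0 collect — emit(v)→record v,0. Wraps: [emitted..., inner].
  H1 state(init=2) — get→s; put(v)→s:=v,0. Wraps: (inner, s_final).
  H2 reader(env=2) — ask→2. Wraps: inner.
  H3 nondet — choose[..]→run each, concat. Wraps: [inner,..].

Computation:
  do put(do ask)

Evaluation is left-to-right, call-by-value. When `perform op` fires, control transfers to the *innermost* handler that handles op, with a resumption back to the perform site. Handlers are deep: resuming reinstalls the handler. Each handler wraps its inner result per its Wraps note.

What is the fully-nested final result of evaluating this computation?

Answer: [([0], 2)]

Step-by-step:
ask @ H2 ⇒ 2
put(2) @ H1 ⇒ s:=2
H0 returns [0]
H1 returns ([0], 2)
H2 returns ([0], 2)
H3 returns [([0], 2)]
= [([0], 2)]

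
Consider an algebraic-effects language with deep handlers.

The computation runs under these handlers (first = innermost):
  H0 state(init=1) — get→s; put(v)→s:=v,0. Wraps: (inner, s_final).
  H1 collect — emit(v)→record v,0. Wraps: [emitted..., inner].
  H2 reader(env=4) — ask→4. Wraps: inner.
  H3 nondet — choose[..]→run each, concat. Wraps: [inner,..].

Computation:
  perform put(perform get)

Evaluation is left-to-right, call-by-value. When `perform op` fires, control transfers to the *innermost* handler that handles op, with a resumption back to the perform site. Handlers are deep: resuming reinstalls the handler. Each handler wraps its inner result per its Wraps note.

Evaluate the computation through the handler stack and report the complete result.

Step-by-step:
get @ H0 ⇒ 1
put(1) @ H0 ⇒ s:=1
H0 returns (0, 1)
H1 returns [(0, 1)]
H2 returns [(0, 1)]
H3 returns [[(0, 1)]]
= [[(0, 1)]]

Answer: [[(0, 1)]]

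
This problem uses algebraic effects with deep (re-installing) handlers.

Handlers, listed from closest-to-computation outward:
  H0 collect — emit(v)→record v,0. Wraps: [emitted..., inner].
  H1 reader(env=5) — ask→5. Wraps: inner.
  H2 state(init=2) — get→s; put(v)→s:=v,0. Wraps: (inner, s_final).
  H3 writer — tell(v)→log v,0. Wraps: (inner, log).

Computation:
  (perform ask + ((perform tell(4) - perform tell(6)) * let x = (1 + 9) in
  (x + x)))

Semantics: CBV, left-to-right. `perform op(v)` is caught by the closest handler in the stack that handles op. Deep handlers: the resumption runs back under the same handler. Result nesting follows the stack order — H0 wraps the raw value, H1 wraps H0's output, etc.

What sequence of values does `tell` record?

Evaluation trace:
ask @ H1 ⇒ 5
tell(4) @ H3 ⇒ log+=4
tell(6) @ H3 ⇒ log+=6
H0 returns [5]
H1 returns [5]
H2 returns ([5], 2)
H3 returns (([5], 2), (4, 6))
= (([5], 2), (4, 6))

Answer: (4, 6)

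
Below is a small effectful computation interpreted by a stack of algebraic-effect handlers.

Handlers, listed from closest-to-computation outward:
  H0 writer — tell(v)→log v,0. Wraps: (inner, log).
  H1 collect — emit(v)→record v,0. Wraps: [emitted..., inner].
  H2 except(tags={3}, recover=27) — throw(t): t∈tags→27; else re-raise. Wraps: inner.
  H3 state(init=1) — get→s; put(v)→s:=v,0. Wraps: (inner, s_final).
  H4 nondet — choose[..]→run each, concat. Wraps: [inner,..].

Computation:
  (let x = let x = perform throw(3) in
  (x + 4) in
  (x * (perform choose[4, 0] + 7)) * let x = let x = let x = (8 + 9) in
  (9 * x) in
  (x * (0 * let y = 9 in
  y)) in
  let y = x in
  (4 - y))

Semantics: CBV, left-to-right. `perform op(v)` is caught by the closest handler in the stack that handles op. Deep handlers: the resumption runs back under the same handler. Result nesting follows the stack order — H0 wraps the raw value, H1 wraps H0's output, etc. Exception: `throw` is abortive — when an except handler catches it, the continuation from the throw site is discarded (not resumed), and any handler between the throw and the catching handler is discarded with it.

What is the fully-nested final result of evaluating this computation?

Answer: [(27, 1)]

Working:
throw(3) @ H2 caught ⇒ 27
H3 returns (27, 1)
H4 returns [(27, 1)]
= [(27, 1)]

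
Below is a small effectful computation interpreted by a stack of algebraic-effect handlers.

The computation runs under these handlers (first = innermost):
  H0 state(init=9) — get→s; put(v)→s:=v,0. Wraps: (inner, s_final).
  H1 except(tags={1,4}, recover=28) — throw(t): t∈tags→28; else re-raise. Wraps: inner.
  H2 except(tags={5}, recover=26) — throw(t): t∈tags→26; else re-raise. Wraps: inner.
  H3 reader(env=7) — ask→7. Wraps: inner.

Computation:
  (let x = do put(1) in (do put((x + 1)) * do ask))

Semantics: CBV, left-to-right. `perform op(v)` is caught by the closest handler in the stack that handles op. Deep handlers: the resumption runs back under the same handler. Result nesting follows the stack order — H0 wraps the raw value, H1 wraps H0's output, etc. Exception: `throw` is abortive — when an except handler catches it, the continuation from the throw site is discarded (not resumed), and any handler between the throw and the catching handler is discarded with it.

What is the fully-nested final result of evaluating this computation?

Step-by-step:
put(1) @ H0 ⇒ s:=1
put(1) @ H0 ⇒ s:=1
ask @ H3 ⇒ 7
H0 returns (0, 1)
H1 returns (0, 1)
H2 returns (0, 1)
H3 returns (0, 1)
= (0, 1)

Answer: (0, 1)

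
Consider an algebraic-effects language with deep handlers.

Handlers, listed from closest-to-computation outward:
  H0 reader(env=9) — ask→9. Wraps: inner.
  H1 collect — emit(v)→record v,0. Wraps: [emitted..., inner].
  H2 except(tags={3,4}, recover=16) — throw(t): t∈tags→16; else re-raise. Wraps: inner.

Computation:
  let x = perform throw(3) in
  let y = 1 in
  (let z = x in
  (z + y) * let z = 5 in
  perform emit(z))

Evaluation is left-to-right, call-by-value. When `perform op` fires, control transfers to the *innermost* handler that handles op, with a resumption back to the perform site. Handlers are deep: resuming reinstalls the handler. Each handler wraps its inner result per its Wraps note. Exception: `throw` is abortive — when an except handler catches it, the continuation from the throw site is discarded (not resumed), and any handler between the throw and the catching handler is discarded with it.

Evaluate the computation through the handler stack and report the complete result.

Evaluation trace:
throw(3) @ H2 caught ⇒ 16
= 16

Answer: 16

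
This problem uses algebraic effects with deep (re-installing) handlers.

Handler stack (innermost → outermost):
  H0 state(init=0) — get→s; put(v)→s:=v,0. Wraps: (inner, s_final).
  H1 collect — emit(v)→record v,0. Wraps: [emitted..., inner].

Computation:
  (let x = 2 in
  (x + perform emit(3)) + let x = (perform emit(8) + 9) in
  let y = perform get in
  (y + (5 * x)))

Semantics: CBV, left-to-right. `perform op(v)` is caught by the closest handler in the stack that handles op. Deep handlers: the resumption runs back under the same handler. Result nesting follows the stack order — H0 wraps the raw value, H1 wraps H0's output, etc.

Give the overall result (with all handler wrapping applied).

Step-by-step:
emit(3) @ H1 ⇒ out+=3
emit(8) @ H1 ⇒ out+=8
get @ H0 ⇒ 0
H0 returns (47, 0)
H1 returns [3, 8, (47, 0)]
= [3, 8, (47, 0)]

Answer: [3, 8, (47, 0)]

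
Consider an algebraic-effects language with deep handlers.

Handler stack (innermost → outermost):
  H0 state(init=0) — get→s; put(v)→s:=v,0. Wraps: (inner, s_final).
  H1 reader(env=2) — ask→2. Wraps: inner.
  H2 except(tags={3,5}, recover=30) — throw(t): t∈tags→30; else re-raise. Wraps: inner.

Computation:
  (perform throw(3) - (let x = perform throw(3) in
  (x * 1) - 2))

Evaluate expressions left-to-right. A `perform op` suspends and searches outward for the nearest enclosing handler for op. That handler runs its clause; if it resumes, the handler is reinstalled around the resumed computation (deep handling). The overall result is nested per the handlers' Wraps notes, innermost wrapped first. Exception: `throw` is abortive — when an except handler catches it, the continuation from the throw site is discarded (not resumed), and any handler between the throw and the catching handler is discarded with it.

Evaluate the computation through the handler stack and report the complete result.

Answer: 30

Step-by-step:
throw(3) @ H2 caught ⇒ 30
= 30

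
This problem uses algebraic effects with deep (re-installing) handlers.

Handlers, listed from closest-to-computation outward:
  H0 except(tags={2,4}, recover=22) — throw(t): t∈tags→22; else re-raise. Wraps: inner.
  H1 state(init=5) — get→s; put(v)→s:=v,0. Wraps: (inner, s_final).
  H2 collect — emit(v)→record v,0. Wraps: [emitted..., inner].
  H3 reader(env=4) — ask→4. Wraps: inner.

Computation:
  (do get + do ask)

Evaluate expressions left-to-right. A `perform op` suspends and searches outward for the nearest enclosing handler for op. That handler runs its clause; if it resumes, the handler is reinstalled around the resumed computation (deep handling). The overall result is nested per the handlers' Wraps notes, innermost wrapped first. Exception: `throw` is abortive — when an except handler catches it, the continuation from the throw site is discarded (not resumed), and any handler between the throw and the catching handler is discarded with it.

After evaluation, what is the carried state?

Step-by-step:
get @ H1 ⇒ 5
ask @ H3 ⇒ 4
H0 returns 9
H1 returns (9, 5)
H2 returns [(9, 5)]
H3 returns [(9, 5)]
= [(9, 5)]

Answer: 5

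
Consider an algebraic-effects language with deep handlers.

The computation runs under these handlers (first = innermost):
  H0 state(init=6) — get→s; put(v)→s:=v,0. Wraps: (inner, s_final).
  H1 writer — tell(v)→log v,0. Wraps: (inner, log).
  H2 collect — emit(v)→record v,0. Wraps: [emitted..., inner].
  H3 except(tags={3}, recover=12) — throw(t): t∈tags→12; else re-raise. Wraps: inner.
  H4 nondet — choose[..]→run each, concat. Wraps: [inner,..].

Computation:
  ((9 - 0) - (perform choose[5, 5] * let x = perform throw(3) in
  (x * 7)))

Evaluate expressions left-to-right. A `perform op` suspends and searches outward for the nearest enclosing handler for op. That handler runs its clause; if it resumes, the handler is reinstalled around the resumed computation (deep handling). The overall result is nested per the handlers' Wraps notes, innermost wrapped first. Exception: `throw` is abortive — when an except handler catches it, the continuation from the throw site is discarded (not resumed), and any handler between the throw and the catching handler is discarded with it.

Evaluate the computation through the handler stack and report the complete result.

Step-by-step:
choose[5, 5] @ H4
  branch[0] choose=5:
    throw(3) @ H3 caught ⇒ 12
    H4 returns [12]
  branch[1] choose=5:
    throw(3) @ H3 caught ⇒ 12
    H4 returns [12]
= [12, 12]

Answer: [12, 12]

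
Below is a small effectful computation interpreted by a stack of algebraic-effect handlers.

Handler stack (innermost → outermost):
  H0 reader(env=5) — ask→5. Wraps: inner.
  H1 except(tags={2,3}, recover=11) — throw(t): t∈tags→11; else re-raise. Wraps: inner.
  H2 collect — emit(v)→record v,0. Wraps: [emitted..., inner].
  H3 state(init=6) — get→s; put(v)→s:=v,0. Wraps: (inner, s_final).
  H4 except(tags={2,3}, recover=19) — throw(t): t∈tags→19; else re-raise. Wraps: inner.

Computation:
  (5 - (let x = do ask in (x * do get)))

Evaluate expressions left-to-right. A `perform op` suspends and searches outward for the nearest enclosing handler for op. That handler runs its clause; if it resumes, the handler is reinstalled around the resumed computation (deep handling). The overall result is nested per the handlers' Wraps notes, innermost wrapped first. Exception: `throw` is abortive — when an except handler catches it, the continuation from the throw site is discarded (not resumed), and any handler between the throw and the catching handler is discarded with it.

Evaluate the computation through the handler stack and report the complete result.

Answer: ([-25], 6)

Working:
ask @ H0 ⇒ 5
get @ H3 ⇒ 6
H0 returns -25
H1 returns -25
H2 returns [-25]
H3 returns ([-25], 6)
H4 returns ([-25], 6)
= ([-25], 6)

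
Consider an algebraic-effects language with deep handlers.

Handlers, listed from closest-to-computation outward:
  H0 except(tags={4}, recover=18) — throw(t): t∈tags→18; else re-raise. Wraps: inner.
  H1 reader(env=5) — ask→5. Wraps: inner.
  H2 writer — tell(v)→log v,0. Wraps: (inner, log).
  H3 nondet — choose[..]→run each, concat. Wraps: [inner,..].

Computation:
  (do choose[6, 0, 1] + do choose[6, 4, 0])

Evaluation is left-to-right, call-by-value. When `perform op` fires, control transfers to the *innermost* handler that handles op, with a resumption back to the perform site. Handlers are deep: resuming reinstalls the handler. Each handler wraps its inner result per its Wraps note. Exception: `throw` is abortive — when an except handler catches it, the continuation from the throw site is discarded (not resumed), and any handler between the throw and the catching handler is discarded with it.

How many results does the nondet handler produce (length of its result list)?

Step-by-step:
choose[6, 0, 1] @ H3
  branch[0] choose=6:
    choose[6, 4, 0] @ H3
      branch[0] choose=6:
        H0 returns 12
        H1 returns 12
        H2 returns (12, ())
        H3 returns [(12, ())]
      branch[1] choose=4:
        H0 returns 10
        H1 returns 10
        H2 returns (10, ())
        H3 returns [(10, ())]
      branch[2] choose=0:
        H0 returns 6
        H1 returns 6
        H2 returns (6, ())
        H3 returns [(6, ())]
  branch[1] choose=0:
    choose[6, 4, 0] @ H3
      branch[0] choose=6:
        H0 returns 6
        H1 returns 6
        H2 returns (6, ())
        H3 returns [(6, ())]
      branch[1] choose=4:
        H0 returns 4
        H1 returns 4
        H2 returns (4, ())
        H3 returns [(4, ())]
      branch[2] choose=0:
        H0 returns 0
        H1 returns 0
        H2 returns (0, ())
        H3 returns [(0, ())]
  branch[2] choose=1:
    choose[6, 4, 0] @ H3
      branch[0] choose=6:
        H0 returns 7
        H1 returns 7
        H2 returns (7, ())
        H3 returns [(7, ())]
      branch[1] choose=4:
        H0 returns 5
        H1 returns 5
        H2 returns (5, ())
        H3 returns [(5, ())]
      branch[2] choose=0:
        H0 returns 1
        H1 returns 1
        H2 returns (1, ())
        H3 returns [(1, ())]
= [(12, ()), (10, ()), (6, ()), (6, ()), (4, ()), (0, ()), (7, ()), (5, ()), (1, ())]

Answer: 9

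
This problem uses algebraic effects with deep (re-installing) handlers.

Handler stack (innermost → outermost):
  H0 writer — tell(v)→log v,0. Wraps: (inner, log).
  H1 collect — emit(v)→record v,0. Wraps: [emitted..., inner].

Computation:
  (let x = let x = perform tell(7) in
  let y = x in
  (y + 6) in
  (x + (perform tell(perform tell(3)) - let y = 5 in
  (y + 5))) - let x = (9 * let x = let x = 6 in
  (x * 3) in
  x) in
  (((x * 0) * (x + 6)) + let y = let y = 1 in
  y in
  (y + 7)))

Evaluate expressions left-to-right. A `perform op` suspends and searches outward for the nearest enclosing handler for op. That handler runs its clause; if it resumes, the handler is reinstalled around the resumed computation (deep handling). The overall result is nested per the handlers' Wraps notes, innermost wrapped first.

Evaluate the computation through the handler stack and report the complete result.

Step-by-step:
tell(7) @ H0 ⇒ log+=7
tell(3) @ H0 ⇒ log+=3
tell(0) @ H0 ⇒ log+=0
H0 returns (-12, (7, 3, 0))
H1 returns [(-12, (7, 3, 0))]
= [(-12, (7, 3, 0))]

Answer: [(-12, (7, 3, 0))]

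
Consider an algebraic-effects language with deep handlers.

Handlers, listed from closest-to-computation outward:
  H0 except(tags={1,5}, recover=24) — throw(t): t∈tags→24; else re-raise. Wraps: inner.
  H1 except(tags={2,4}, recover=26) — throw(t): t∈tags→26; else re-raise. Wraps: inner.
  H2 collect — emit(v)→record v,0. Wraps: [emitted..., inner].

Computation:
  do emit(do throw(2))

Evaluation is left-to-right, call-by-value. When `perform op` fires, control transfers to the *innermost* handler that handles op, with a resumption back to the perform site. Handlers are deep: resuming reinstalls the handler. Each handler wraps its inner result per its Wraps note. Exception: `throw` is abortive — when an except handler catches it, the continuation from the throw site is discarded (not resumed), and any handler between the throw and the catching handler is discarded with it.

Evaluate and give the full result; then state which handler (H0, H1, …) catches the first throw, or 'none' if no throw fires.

Answer: [26] ; first throw caught by: H1

Evaluation trace:
throw(2) @ H0 re-raised
throw(2) @ H1 caught ⇒ 26
H2 returns [26]
= [26]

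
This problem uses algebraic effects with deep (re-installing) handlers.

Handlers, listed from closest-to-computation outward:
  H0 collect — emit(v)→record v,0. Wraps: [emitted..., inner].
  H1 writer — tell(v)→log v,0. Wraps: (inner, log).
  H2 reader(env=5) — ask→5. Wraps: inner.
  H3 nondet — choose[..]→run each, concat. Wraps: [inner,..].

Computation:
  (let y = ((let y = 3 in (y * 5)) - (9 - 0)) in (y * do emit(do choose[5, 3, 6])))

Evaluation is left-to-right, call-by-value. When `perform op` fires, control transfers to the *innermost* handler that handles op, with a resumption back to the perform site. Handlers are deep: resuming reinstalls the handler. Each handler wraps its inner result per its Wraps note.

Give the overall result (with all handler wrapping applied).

Step-by-step:
choose[5, 3, 6] @ H3
  branch[0] choose=5:
    emit(5) @ H0 ⇒ out+=5
    H0 returns [5, 0]
    H1 returns ([5, 0], ())
    H2 returns ([5, 0], ())
    H3 returns [([5, 0], ())]
  branch[1] choose=3:
    emit(3) @ H0 ⇒ out+=3
    H0 returns [3, 0]
    H1 returns ([3, 0], ())
    H2 returns ([3, 0], ())
    H3 returns [([3, 0], ())]
  branch[2] choose=6:
    emit(6) @ H0 ⇒ out+=6
    H0 returns [6, 0]
    H1 returns ([6, 0], ())
    H2 returns ([6, 0], ())
    H3 returns [([6, 0], ())]
= [([5, 0], ()), ([3, 0], ()), ([6, 0], ())]

Answer: [([5, 0], ()), ([3, 0], ()), ([6, 0], ())]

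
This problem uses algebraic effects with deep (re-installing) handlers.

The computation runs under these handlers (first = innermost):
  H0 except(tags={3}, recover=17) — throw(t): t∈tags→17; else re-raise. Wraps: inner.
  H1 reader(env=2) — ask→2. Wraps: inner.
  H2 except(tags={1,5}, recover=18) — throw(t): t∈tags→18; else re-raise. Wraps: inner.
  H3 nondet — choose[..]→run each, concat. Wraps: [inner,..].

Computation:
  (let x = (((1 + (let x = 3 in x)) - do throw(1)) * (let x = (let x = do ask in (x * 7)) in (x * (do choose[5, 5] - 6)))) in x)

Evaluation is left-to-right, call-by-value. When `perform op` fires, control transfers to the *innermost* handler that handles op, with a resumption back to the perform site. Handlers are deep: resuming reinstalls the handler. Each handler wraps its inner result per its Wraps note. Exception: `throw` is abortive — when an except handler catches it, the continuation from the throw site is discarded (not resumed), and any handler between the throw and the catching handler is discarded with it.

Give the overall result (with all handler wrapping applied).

Answer: [18]

Step-by-step:
throw(1) @ H0 re-raised
throw(1) @ H2 caught ⇒ 18
H3 returns [18]
= [18]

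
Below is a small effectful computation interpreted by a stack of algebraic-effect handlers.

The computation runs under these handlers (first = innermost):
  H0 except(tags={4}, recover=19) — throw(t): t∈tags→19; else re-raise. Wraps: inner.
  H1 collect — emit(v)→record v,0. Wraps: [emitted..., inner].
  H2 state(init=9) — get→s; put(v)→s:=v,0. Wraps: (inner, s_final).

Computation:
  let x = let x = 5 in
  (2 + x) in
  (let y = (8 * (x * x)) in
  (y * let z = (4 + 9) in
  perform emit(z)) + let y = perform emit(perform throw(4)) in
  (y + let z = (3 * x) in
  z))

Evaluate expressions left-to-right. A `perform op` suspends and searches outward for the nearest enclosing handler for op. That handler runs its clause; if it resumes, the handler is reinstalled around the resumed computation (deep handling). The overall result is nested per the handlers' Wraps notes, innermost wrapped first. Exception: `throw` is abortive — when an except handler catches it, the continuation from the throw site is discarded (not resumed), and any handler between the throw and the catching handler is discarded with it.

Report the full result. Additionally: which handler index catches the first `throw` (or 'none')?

Evaluation trace:
emit(13) @ H1 ⇒ out+=13
throw(4) @ H0 caught ⇒ 19
H1 returns [13, 19]
H2 returns ([13, 19], 9)
= ([13, 19], 9)

Answer: ([13, 19], 9) ; first throw caught by: H0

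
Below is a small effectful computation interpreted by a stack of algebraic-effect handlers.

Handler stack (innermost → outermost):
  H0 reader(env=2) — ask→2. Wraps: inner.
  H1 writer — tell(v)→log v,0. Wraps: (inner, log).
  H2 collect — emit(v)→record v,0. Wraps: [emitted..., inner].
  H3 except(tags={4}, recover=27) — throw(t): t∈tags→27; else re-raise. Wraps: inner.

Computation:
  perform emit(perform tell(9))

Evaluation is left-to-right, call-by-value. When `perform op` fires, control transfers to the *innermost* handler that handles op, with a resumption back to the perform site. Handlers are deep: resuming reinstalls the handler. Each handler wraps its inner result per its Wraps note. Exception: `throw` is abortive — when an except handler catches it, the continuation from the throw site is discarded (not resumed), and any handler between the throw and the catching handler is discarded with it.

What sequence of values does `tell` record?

Working:
tell(9) @ H1 ⇒ log+=9
emit(0) @ H2 ⇒ out+=0
H0 returns 0
H1 returns (0, (9))
H2 returns [0, (0, (9))]
H3 returns [0, (0, (9))]
= [0, (0, (9))]

Answer: (9)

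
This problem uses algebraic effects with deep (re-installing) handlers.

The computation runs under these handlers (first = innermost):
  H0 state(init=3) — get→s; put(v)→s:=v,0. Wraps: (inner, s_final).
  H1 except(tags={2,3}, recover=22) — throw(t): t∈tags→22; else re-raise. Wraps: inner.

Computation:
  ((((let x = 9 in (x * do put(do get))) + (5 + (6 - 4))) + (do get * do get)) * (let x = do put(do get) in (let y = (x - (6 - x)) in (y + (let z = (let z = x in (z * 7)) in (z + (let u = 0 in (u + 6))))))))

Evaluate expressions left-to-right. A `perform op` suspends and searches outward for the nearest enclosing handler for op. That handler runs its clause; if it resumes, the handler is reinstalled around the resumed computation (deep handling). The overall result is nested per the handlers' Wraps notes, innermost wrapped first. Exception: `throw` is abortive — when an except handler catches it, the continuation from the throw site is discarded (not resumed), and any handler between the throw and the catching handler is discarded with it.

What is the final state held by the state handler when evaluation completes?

Answer: 3

Evaluation trace:
get @ H0 ⇒ 3
put(3) @ H0 ⇒ s:=3
get @ H0 ⇒ 3
get @ H0 ⇒ 3
get @ H0 ⇒ 3
put(3) @ H0 ⇒ s:=3
H0 returns (0, 3)
H1 returns (0, 3)
= (0, 3)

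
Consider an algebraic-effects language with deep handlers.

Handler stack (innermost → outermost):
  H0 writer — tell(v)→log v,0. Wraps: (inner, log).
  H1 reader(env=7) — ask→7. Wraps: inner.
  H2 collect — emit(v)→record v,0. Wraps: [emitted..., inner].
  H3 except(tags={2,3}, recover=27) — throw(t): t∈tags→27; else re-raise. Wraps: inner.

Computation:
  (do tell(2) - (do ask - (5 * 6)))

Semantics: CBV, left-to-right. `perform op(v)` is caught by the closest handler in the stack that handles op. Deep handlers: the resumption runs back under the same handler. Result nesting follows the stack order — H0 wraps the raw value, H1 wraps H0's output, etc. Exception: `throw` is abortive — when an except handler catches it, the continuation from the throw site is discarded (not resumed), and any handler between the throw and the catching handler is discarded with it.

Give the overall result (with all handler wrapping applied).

Evaluation trace:
tell(2) @ H0 ⇒ log+=2
ask @ H1 ⇒ 7
H0 returns (23, (2))
H1 returns (23, (2))
H2 returns [(23, (2))]
H3 returns [(23, (2))]
= [(23, (2))]

Answer: [(23, (2))]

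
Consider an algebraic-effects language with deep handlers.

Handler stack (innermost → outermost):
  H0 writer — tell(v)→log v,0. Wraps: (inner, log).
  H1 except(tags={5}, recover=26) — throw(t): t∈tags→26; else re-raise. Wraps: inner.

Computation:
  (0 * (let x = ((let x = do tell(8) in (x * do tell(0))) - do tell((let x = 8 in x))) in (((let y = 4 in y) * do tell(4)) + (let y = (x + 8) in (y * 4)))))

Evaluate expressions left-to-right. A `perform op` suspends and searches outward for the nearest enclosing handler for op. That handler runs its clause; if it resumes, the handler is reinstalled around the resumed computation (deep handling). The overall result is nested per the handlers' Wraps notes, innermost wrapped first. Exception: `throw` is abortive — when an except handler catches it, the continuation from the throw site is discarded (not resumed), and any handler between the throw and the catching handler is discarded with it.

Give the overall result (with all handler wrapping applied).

Answer: (0, (8, 0, 8, 4))

Working:
tell(8) @ H0 ⇒ log+=8
tell(0) @ H0 ⇒ log+=0
tell(8) @ H0 ⇒ log+=8
tell(4) @ H0 ⇒ log+=4
H0 returns (0, (8, 0, 8, 4))
H1 returns (0, (8, 0, 8, 4))
= (0, (8, 0, 8, 4))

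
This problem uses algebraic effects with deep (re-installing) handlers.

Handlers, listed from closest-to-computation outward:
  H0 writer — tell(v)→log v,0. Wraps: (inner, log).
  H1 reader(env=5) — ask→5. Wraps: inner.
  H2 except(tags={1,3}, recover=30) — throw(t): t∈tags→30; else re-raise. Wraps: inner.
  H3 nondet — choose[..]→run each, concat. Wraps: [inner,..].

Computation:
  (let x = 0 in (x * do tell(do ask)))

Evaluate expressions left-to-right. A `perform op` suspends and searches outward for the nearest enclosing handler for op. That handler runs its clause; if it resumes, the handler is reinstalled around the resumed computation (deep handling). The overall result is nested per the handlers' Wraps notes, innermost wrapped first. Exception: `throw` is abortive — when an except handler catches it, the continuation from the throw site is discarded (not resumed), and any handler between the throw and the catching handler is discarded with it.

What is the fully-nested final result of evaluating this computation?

Answer: [(0, (5))]

Step-by-step:
ask @ H1 ⇒ 5
tell(5) @ H0 ⇒ log+=5
H0 returns (0, (5))
H1 returns (0, (5))
H2 returns (0, (5))
H3 returns [(0, (5))]
= [(0, (5))]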